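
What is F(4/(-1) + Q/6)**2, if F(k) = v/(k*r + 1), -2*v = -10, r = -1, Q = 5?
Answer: 36/25 ≈ 1.4400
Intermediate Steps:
v = 5 (v = -1/2*(-10) = 5)
F(k) = 5/(1 - k) (F(k) = 5/(k*(-1) + 1) = 5/(-k + 1) = 5/(1 - k))
F(4/(-1) + Q/6)**2 = (5/(1 - (4/(-1) + 5/6)))**2 = (5/(1 - (4*(-1) + 5*(1/6))))**2 = (5/(1 - (-4 + 5/6)))**2 = (5/(1 - 1*(-19/6)))**2 = (5/(1 + 19/6))**2 = (5/(25/6))**2 = (5*(6/25))**2 = (6/5)**2 = 36/25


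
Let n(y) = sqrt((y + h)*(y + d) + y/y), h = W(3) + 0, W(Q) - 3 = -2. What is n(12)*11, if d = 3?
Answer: 154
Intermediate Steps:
W(Q) = 1 (W(Q) = 3 - 2 = 1)
h = 1 (h = 1 + 0 = 1)
n(y) = sqrt(1 + (1 + y)*(3 + y)) (n(y) = sqrt((y + 1)*(y + 3) + y/y) = sqrt((1 + y)*(3 + y) + 1) = sqrt(1 + (1 + y)*(3 + y)))
n(12)*11 = sqrt(4 + 12**2 + 4*12)*11 = sqrt(4 + 144 + 48)*11 = sqrt(196)*11 = 14*11 = 154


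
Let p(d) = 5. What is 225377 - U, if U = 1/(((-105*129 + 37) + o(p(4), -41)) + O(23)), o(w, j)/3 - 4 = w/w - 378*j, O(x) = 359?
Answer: 7518576719/33360 ≈ 2.2538e+5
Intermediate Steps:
o(w, j) = 15 - 1134*j (o(w, j) = 12 + 3*(w/w - 378*j) = 12 + 3*(1 - 378*j) = 12 + (3 - 1134*j) = 15 - 1134*j)
U = 1/33360 (U = 1/(((-105*129 + 37) + (15 - 1134*(-41))) + 359) = 1/(((-13545 + 37) + (15 + 46494)) + 359) = 1/((-13508 + 46509) + 359) = 1/(33001 + 359) = 1/33360 ≈ 2.9976e-5)
225377 - U = 225377 - 1*1/33360 = 225377 - 1/33360 = 7518576719/33360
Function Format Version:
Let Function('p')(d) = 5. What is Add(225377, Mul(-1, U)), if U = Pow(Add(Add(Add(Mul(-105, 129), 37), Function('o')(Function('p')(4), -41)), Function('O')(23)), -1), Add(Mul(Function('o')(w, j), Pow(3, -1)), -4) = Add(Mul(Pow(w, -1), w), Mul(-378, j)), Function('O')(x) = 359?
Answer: Rational(7518576719, 33360) ≈ 2.2538e+5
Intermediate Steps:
Function('o')(w, j) = Add(15, Mul(-1134, j)) (Function('o')(w, j) = Add(12, Mul(3, Add(Mul(Pow(w, -1), w), Mul(-378, j)))) = Add(12, Mul(3, Add(1, Mul(-378, j)))) = Add(12, Add(3, Mul(-1134, j))) = Add(15, Mul(-1134, j)))
U = Rational(1, 33360) (U = Pow(Add(Add(Add(Mul(-105, 129), 37), Add(15, Mul(-1134, -41))), 359), -1) = Pow(Add(Add(Add(-13545, 37), Add(15, 46494)), 359), -1) = Pow(Add(Add(-13508, 46509), 359), -1) = Pow(Add(33001, 359), -1) = Pow(33360, -1) = Rational(1, 33360) ≈ 2.9976e-5)
Add(225377, Mul(-1, U)) = Add(225377, Mul(-1, Rational(1, 33360))) = Add(225377, Rational(-1, 33360)) = Rational(7518576719, 33360)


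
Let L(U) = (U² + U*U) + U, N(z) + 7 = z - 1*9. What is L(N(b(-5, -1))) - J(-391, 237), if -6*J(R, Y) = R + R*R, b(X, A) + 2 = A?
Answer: 26118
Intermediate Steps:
b(X, A) = -2 + A
N(z) = -16 + z (N(z) = -7 + (z - 1*9) = -7 + (z - 9) = -7 + (-9 + z) = -16 + z)
J(R, Y) = -R/6 - R²/6 (J(R, Y) = -(R + R*R)/6 = -(R + R²)/6 = -R/6 - R²/6)
L(U) = U + 2*U² (L(U) = (U² + U²) + U = 2*U² + U = U + 2*U²)
L(N(b(-5, -1))) - J(-391, 237) = (-16 + (-2 - 1))*(1 + 2*(-16 + (-2 - 1))) - (-1)*(-391)*(1 - 391)/6 = (-16 - 3)*(1 + 2*(-16 - 3)) - (-1)*(-391)*(-390)/6 = -19*(1 + 2*(-19)) - 1*(-25415) = -19*(1 - 38) + 25415 = -19*(-37) + 25415 = 703 + 25415 = 26118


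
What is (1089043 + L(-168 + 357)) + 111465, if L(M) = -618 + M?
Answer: 1200079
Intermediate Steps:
(1089043 + L(-168 + 357)) + 111465 = (1089043 + (-618 + (-168 + 357))) + 111465 = (1089043 + (-618 + 189)) + 111465 = (1089043 - 429) + 111465 = 1088614 + 111465 = 1200079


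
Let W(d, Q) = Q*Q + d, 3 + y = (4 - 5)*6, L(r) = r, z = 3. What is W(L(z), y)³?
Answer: 592704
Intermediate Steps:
y = -9 (y = -3 + (4 - 5)*6 = -3 - 1*6 = -3 - 6 = -9)
W(d, Q) = d + Q² (W(d, Q) = Q² + d = d + Q²)
W(L(z), y)³ = (3 + (-9)²)³ = (3 + 81)³ = 84³ = 592704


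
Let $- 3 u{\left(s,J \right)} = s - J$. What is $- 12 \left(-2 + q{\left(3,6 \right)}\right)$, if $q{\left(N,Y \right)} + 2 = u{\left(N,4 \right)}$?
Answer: $44$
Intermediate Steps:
$u{\left(s,J \right)} = - \frac{s}{3} + \frac{J}{3}$ ($u{\left(s,J \right)} = - \frac{s - J}{3} = - \frac{s}{3} + \frac{J}{3}$)
$q{\left(N,Y \right)} = - \frac{2}{3} - \frac{N}{3}$ ($q{\left(N,Y \right)} = -2 - \left(- \frac{4}{3} + \frac{N}{3}\right) = - \frac{2}{3} - \frac{N}{3}$)
$- 12 \left(-2 + q{\left(3,6 \right)}\right) = - 12 \left(-2 - \frac{5}{3}\right) = \left(-12\right) \left(- \frac{11}{3}\right) = 44$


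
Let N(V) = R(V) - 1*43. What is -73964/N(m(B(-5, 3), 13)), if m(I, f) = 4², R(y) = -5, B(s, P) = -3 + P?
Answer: 18491/12 ≈ 1540.9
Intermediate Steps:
m(I, f) = 16
N(V) = -48 (N(V) = -5 - 1*43 = -5 - 43 = -48)
-73964/N(m(B(-5, 3), 13)) = -73964/(-48) = -73964*(-1/48) = 18491/12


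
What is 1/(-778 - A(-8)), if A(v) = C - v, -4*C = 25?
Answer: -4/3119 ≈ -0.0012825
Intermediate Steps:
C = -25/4 (C = -1/4*25 = -25/4 ≈ -6.2500)
A(v) = -25/4 - v
1/(-778 - A(-8)) = 1/(-778 - (-25/4 - 1*(-8))) = 1/(-778 - (-25/4 + 8)) = 1/(-778 - 1*7/4) = 1/(-778 - 7/4) = 1/(-3119/4) = -4/3119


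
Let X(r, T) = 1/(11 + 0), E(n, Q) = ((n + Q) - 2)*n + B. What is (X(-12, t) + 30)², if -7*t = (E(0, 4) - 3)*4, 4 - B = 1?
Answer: 109561/121 ≈ 905.46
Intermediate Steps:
B = 3 (B = 4 - 1*1 = 4 - 1 = 3)
E(n, Q) = 3 + n*(-2 + Q + n) (E(n, Q) = ((n + Q) - 2)*n + 3 = ((Q + n) - 2)*n + 3 = (-2 + Q + n)*n + 3 = n*(-2 + Q + n) + 3 = 3 + n*(-2 + Q + n))
t = 0 (t = -((3 + 0² - 2*0 + 4*0) - 3)*4/7 = -((3 + 0 + 0 + 0) - 3)*4/7 = -(3 - 3)*4/7 = -0*4 = -⅐*0 = 0)
X(r, T) = 1/11
(X(-12, t) + 30)² = (1/11 + 30)² = (331/11)² = 109561/121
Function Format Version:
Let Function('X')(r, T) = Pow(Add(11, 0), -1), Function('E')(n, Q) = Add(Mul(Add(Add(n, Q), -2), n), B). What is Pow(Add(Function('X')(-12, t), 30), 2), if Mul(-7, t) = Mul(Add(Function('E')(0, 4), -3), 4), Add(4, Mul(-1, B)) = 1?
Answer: Rational(109561, 121) ≈ 905.46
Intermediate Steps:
B = 3 (B = Add(4, Mul(-1, 1)) = Add(4, -1) = 3)
Function('E')(n, Q) = Add(3, Mul(n, Add(-2, Q, n))) (Function('E')(n, Q) = Add(Mul(Add(Add(n, Q), -2), n), 3) = Add(Mul(Add(Add(Q, n), -2), n), 3) = Add(Mul(Add(-2, Q, n), n), 3) = Add(Mul(n, Add(-2, Q, n)), 3) = Add(3, Mul(n, Add(-2, Q, n))))
t = 0 (t = Mul(Rational(-1, 7), Mul(Add(Add(3, Pow(0, 2), Mul(-2, 0), Mul(4, 0)), -3), 4)) = Mul(Rational(-1, 7), Mul(Add(Add(3, 0, 0, 0), -3), 4)) = Mul(Rational(-1, 7), Mul(Add(3, -3), 4)) = Mul(Rational(-1, 7), Mul(0, 4)) = Mul(Rational(-1, 7), 0) = 0)
Function('X')(r, T) = Rational(1, 11) (Function('X')(r, T) = Pow(11, -1) = Rational(1, 11))
Pow(Add(Function('X')(-12, t), 30), 2) = Pow(Add(Rational(1, 11), 30), 2) = Pow(Rational(331, 11), 2) = Rational(109561, 121)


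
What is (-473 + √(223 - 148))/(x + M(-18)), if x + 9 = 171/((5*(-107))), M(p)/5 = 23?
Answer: -253055/56539 + 2675*√3/56539 ≈ -4.3938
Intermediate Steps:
M(p) = 115 (M(p) = 5*23 = 115)
x = -4986/535 (x = -9 + 171/((5*(-107))) = -9 + 171/(-535) = -9 + 171*(-1/535) = -9 - 171/535 = -4986/535 ≈ -9.3196)
(-473 + √(223 - 148))/(x + M(-18)) = (-473 + √(223 - 148))/(-4986/535 + 115) = (-473 + √75)/(56539/535) = (-473 + 5*√3)*(535/56539) = -253055/56539 + 2675*√3/56539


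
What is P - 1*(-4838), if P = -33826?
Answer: -28988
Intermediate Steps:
P - 1*(-4838) = -33826 - 1*(-4838) = -33826 + 4838 = -28988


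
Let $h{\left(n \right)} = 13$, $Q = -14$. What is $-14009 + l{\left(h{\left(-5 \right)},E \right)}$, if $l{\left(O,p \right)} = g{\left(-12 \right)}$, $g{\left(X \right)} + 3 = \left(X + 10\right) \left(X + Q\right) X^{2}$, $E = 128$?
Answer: $-6524$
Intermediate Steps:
$g{\left(X \right)} = -3 + X^{2} \left(-14 + X\right) \left(10 + X\right)$ ($g{\left(X \right)} = -3 + \left(X + 10\right) \left(X - 14\right) X^{2} = -3 + \left(10 + X\right) \left(-14 + X\right) X^{2} = -3 + \left(-14 + X\right) \left(10 + X\right) X^{2} = -3 + X^{2} \left(-14 + X\right) \left(10 + X\right)$)
$l{\left(O,p \right)} = 7485$ ($l{\left(O,p \right)} = -3 + \left(-12\right)^{4} - 140 \left(-12\right)^{2} - 4 \left(-12\right)^{3} = -3 + 20736 - 20160 - -6912 = -3 + 20736 - 20160 + 6912 = 7485$)
$-14009 + l{\left(h{\left(-5 \right)},E \right)} = -14009 + 7485 = -6524$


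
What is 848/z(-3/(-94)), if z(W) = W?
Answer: 79712/3 ≈ 26571.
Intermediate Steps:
848/z(-3/(-94)) = 848/((-3/(-94))) = 848/((-3*(-1/94))) = 848/(3/94) = 848*(94/3) = 79712/3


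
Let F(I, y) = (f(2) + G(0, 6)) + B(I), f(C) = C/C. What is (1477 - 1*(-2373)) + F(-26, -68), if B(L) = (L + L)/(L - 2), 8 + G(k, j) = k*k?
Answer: 26914/7 ≈ 3844.9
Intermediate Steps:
G(k, j) = -8 + k² (G(k, j) = -8 + k*k = -8 + k²)
f(C) = 1
B(L) = 2*L/(-2 + L) (B(L) = (2*L)/(-2 + L) = 2*L/(-2 + L))
F(I, y) = -7 + 2*I/(-2 + I) (F(I, y) = (1 + (-8 + 0²)) + 2*I/(-2 + I) = (1 + (-8 + 0)) + 2*I/(-2 + I) = (1 - 8) + 2*I/(-2 + I) = -7 + 2*I/(-2 + I))
(1477 - 1*(-2373)) + F(-26, -68) = (1477 - 1*(-2373)) + (14 - 5*(-26))/(-2 - 26) = (1477 + 2373) + (14 + 130)/(-28) = 3850 - 1/28*144 = 3850 - 36/7 = 26914/7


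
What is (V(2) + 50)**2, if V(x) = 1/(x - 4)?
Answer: 9801/4 ≈ 2450.3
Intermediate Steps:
V(x) = 1/(-4 + x)
(V(2) + 50)**2 = (1/(-4 + 2) + 50)**2 = (1/(-2) + 50)**2 = (-1/2 + 50)**2 = (99/2)**2 = 9801/4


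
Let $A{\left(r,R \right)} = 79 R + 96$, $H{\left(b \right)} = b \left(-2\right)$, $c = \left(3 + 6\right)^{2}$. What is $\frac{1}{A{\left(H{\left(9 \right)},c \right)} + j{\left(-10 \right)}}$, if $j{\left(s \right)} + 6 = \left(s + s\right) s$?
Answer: $\frac{1}{6689} \approx 0.0001495$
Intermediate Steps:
$c = 81$ ($c = 9^{2} = 81$)
$j{\left(s \right)} = -6 + 2 s^{2}$ ($j{\left(s \right)} = -6 + \left(s + s\right) s = -6 + 2 s s = -6 + 2 s^{2}$)
$H{\left(b \right)} = - 2 b$
$A{\left(r,R \right)} = 96 + 79 R$
$\frac{1}{A{\left(H{\left(9 \right)},c \right)} + j{\left(-10 \right)}} = \frac{1}{\left(96 + 79 \cdot 81\right) - \left(6 - 2 \left(-10\right)^{2}\right)} = \frac{1}{\left(96 + 6399\right) + \left(-6 + 2 \cdot 100\right)} = \frac{1}{6495 + \left(-6 + 200\right)} = \frac{1}{6495 + 194} = \frac{1}{6689}$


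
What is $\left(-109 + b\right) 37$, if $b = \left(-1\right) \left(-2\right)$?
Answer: $-3959$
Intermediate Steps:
$b = 2$
$\left(-109 + b\right) 37 = \left(-109 + 2\right) 37 = \left(-107\right) 37 = -3959$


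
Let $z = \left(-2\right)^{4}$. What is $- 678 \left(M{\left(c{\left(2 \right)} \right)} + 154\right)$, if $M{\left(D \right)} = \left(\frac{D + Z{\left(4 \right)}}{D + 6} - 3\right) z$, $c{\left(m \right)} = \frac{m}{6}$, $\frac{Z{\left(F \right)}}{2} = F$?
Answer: $- \frac{1636692}{19} \approx -86142.0$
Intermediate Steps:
$Z{\left(F \right)} = 2 F$
$z = 16$
$c{\left(m \right)} = \frac{m}{6}$ ($c{\left(m \right)} = m \frac{1}{6} = \frac{m}{6}$)
$M{\left(D \right)} = -48 + \frac{16 \left(8 + D\right)}{6 + D}$ ($M{\left(D \right)} = \left(\frac{D + 2 \cdot 4}{D + 6} - 3\right) 16 = \left(\frac{D + 8}{6 + D} - 3\right) 16 = \left(\frac{8 + D}{6 + D} - 3\right) 16 = \left(-3 + \frac{8 + D}{6 + D}\right) 16 = -48 + \frac{16 \left(8 + D\right)}{6 + D}$)
$- 678 \left(M{\left(c{\left(2 \right)} \right)} + 154\right) = - 678 \left(\frac{32 \left(-5 - \frac{1}{6} \cdot 2\right)}{6 + \frac{1}{6} \cdot 2} + 154\right) = - 678 \left(\frac{32 \left(-5 - \frac{1}{3}\right)}{6 + \frac{1}{3}} + 154\right) = - 678 \left(\frac{32 \left(-5 - \frac{1}{3}\right)}{\frac{19}{3}} + 154\right) = - 678 \left(32 \cdot \frac{3}{19} \left(- \frac{16}{3}\right) + 154\right) = - 678 \left(- \frac{512}{19} + 154\right) = - \frac{678 \cdot 2414}{19} = \left(-1\right) \frac{1636692}{19} = - \frac{1636692}{19}$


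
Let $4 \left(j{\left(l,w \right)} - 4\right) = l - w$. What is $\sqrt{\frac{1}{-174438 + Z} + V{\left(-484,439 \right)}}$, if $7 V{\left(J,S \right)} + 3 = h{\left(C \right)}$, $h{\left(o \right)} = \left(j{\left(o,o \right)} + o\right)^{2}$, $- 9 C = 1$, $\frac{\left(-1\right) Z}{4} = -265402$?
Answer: $\frac{\sqrt{5410326886756330}}{55891710} \approx 1.316$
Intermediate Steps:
$Z = 1061608$ ($Z = \left(-4\right) \left(-265402\right) = 1061608$)
$j{\left(l,w \right)} = 4 - \frac{w}{4} + \frac{l}{4}$ ($j{\left(l,w \right)} = 4 + \frac{l - w}{4} = 4 + \left(- \frac{w}{4} + \frac{l}{4}\right) = 4 - \frac{w}{4} + \frac{l}{4}$)
$C = - \frac{1}{9}$ ($C = \left(- \frac{1}{9}\right) 1 = - \frac{1}{9} \approx -0.11111$)
$h{\left(o \right)} = \left(4 + o\right)^{2}$ ($h{\left(o \right)} = \left(\left(4 - \frac{o}{4} + \frac{o}{4}\right) + o\right)^{2} = \left(4 + o\right)^{2}$)
$V{\left(J,S \right)} = \frac{982}{567}$ ($V{\left(J,S \right)} = - \frac{3}{7} + \frac{\left(4 - \frac{1}{9}\right)^{2}}{7} = - \frac{3}{7} + \frac{\left(\frac{35}{9}\right)^{2}}{7} = - \frac{3}{7} + \frac{1}{7} \cdot \frac{1225}{81} = - \frac{3}{7} + \frac{175}{81} = \frac{982}{567}$)
$\sqrt{\frac{1}{-174438 + Z} + V{\left(-484,439 \right)}} = \sqrt{\frac{1}{-174438 + 1061608} + \frac{982}{567}} = \sqrt{\frac{1}{887170} + \frac{982}{567}} = \sqrt{\frac{871201507}{503025390}} = \frac{\sqrt{5410326886756330}}{55891710}$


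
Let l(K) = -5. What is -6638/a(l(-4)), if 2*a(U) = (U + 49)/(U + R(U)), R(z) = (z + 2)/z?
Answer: 6638/5 ≈ 1327.6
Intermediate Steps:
R(z) = (2 + z)/z
a(U) = (49 + U)/(2*(U + (2 + U)/U)) (a(U) = ((U + 49)/(U + (2 + U)/U))/2 = ((49 + U)/(U + (2 + U)/U))/2 = (49 + U)/(2*(U + (2 + U)/U)))
-6638/a(l(-4)) = -6638*(-2*(2 - 5 + (-5)**2)/(5*(49 - 5))) = -6638/((1/2)*(-5)*44/(2 - 5 + 25)) = -6638/((1/2)*(-5)*44/22) = -6638/((1/2)*(-5)*(1/22)*44) = -6638/(-5) = -6638*(-1/5) = 6638/5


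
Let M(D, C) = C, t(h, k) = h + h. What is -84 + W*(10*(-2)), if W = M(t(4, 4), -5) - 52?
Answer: 1056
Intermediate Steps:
t(h, k) = 2*h
W = -57 (W = -5 - 52 = -57)
-84 + W*(10*(-2)) = -84 - 570*(-2) = -84 - 57*(-20) = -84 + 1140 = 1056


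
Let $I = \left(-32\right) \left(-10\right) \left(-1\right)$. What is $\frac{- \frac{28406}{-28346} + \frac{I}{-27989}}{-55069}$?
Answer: $- \frac{402063127}{21845216813693} \approx -1.8405 \cdot 10^{-5}$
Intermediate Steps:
$I = -320$ ($I = 320 \left(-1\right) = -320$)
$\frac{- \frac{28406}{-28346} + \frac{I}{-27989}}{-55069} = \frac{- \frac{28406}{-28346} - \frac{320}{-27989}}{-55069} = \left(\left(-28406\right) \left(- \frac{1}{28346}\right) - - \frac{320}{27989}\right) \left(- \frac{1}{55069}\right) = \left(\frac{14203}{14173} + \frac{320}{27989}\right) \left(- \frac{1}{55069}\right) = \frac{402063127}{396688097} \left(- \frac{1}{55069}\right) = - \frac{402063127}{21845216813693}$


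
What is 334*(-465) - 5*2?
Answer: -155320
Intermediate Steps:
334*(-465) - 5*2 = -155310 - 10 = -155320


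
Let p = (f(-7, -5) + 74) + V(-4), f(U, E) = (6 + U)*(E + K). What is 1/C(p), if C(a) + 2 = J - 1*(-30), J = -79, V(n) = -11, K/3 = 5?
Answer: -1/51 ≈ -0.019608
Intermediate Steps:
K = 15 (K = 3*5 = 15)
f(U, E) = (6 + U)*(15 + E) (f(U, E) = (6 + U)*(E + 15) = (6 + U)*(15 + E))
p = 53 (p = ((90 + 6*(-5) + 15*(-7) - 5*(-7)) + 74) - 11 = ((90 - 30 - 105 + 35) + 74) - 11 = (-10 + 74) - 11 = 64 - 11 = 53)
C(a) = -51 (C(a) = -2 + (-79 - 1*(-30)) = -2 + (-79 + 30) = -2 - 49 = -51)
1/C(p) = 1/(-51) = -1/51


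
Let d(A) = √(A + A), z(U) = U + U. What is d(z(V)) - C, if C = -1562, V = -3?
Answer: 1562 + 2*I*√3 ≈ 1562.0 + 3.4641*I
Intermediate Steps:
z(U) = 2*U
d(A) = √2*√A (d(A) = √(2*A) = √2*√A)
d(z(V)) - C = √2*√(2*(-3)) - 1*(-1562) = √2*√(-6) + 1562 = √2*(I*√6) + 1562 = 2*I*√3 + 1562 = 1562 + 2*I*√3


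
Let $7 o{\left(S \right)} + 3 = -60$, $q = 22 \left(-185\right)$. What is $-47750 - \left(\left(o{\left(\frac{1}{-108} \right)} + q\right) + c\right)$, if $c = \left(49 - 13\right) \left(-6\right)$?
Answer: $-43455$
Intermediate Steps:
$q = -4070$
$o{\left(S \right)} = -9$ ($o{\left(S \right)} = - \frac{3}{7} + \frac{1}{7} \left(-60\right) = - \frac{3}{7} - \frac{60}{7} = -9$)
$c = -216$ ($c = 36 \left(-6\right) = -216$)
$-47750 - \left(\left(o{\left(\frac{1}{-108} \right)} + q\right) + c\right) = -47750 - \left(\left(-9 - 4070\right) - 216\right) = -47750 - \left(-4079 - 216\right) = -47750 - -4295 = -47750 + 4295 = -43455$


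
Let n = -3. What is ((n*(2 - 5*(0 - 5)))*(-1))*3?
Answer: 243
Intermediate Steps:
((n*(2 - 5*(0 - 5)))*(-1))*3 = (-3*(2 - 5*(0 - 5))*(-1))*3 = (-3*(2 - 5*(-5))*(-1))*3 = (-3*(2 + 25)*(-1))*3 = (-3*27*(-1))*3 = -81*(-1)*3 = 81*3 = 243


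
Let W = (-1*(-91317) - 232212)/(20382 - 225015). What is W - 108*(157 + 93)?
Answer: -613883345/22737 ≈ -26999.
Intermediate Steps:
W = 15655/22737 (W = (91317 - 232212)/(-204633) = -140895*(-1/204633) = 15655/22737 ≈ 0.68853)
W - 108*(157 + 93) = 15655/22737 - 108*(157 + 93) = 15655/22737 - 108*250 = 15655/22737 - 1*27000 = 15655/22737 - 27000 = -613883345/22737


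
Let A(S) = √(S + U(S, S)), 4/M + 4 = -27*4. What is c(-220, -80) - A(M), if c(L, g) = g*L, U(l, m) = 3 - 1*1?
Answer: 17600 - √385/14 ≈ 17599.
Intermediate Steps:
U(l, m) = 2 (U(l, m) = 3 - 1 = 2)
M = -1/28 (M = 4/(-4 - 27*4) = 4/(-4 - 108) = 4/(-112) = 4*(-1/112) = -1/28 ≈ -0.035714)
c(L, g) = L*g
A(S) = √(2 + S) (A(S) = √(S + 2) = √(2 + S))
c(-220, -80) - A(M) = -220*(-80) - √(2 - 1/28) = 17600 - √(55/28) = 17600 - √385/14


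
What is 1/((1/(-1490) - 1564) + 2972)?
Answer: 1490/2097919 ≈ 0.00071023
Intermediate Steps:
1/((1/(-1490) - 1564) + 2972) = 1/((-1/1490 - 1564) + 2972) = 1/(-2330361/1490 + 2972) = 1/(2097919/1490) = 1490/2097919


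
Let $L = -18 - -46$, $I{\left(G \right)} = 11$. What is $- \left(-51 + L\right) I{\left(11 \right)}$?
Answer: $253$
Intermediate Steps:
$L = 28$ ($L = -18 + 46 = 28$)
$- \left(-51 + L\right) I{\left(11 \right)} = - \left(-51 + 28\right) 11 = - \left(-23\right) 11 = \left(-1\right) \left(-253\right) = 253$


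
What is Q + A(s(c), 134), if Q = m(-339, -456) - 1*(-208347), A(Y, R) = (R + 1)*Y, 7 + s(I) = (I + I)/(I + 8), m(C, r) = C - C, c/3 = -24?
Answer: 830823/4 ≈ 2.0771e+5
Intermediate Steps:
c = -72 (c = 3*(-24) = -72)
m(C, r) = 0
s(I) = -7 + 2*I/(8 + I) (s(I) = -7 + (I + I)/(I + 8) = -7 + (2*I)/(8 + I) = -7 + 2*I/(8 + I))
A(Y, R) = Y*(1 + R) (A(Y, R) = (1 + R)*Y = Y*(1 + R))
Q = 208347 (Q = 0 - 1*(-208347) = 0 + 208347 = 208347)
Q + A(s(c), 134) = 208347 + ((-56 - 5*(-72))/(8 - 72))*(1 + 134) = 208347 + ((-56 + 360)/(-64))*135 = 208347 - 1/64*304*135 = 208347 - 19/4*135 = 208347 - 2565/4 = 830823/4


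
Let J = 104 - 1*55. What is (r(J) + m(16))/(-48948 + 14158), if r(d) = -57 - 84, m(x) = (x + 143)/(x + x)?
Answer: 4353/1113280 ≈ 0.0039101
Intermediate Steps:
m(x) = (143 + x)/(2*x) (m(x) = (143 + x)/((2*x)) = (143 + x)*(1/(2*x)) = (143 + x)/(2*x))
J = 49 (J = 104 - 55 = 49)
r(d) = -141
(r(J) + m(16))/(-48948 + 14158) = (-141 + (½)*(143 + 16)/16)/(-48948 + 14158) = (-141 + (½)*(1/16)*159)/(-34790) = (-141 + 159/32)*(-1/34790) = -4353/32*(-1/34790) = 4353/1113280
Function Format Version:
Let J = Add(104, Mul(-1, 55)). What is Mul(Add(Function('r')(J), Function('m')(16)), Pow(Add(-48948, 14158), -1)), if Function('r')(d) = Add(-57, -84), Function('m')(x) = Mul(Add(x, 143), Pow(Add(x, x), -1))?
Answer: Rational(4353, 1113280) ≈ 0.0039101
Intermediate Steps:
Function('m')(x) = Mul(Rational(1, 2), Pow(x, -1), Add(143, x)) (Function('m')(x) = Mul(Add(143, x), Pow(Mul(2, x), -1)) = Mul(Add(143, x), Mul(Rational(1, 2), Pow(x, -1))) = Mul(Rational(1, 2), Pow(x, -1), Add(143, x)))
J = 49 (J = Add(104, -55) = 49)
Function('r')(d) = -141
Mul(Add(Function('r')(J), Function('m')(16)), Pow(Add(-48948, 14158), -1)) = Mul(Add(-141, Mul(Rational(1, 2), Pow(16, -1), Add(143, 16))), Pow(Add(-48948, 14158), -1)) = Mul(Add(-141, Mul(Rational(1, 2), Rational(1, 16), 159)), Pow(-34790, -1)) = Mul(Add(-141, Rational(159, 32)), Rational(-1, 34790)) = Mul(Rational(-4353, 32), Rational(-1, 34790)) = Rational(4353, 1113280)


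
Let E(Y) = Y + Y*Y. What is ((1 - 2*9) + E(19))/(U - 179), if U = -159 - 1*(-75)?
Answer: -363/263 ≈ -1.3802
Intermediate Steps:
U = -84 (U = -159 + 75 = -84)
E(Y) = Y + Y²
((1 - 2*9) + E(19))/(U - 179) = ((1 - 2*9) + 19*(1 + 19))/(-84 - 179) = ((1 - 18) + 19*20)/(-263) = (-17 + 380)*(-1/263) = 363*(-1/263) = -363/263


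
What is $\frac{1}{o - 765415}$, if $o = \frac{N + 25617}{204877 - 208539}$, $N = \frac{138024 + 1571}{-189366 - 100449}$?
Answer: $- \frac{106130253}{81234430005121} \approx -1.3065 \cdot 10^{-6}$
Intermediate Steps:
$N = - \frac{27919}{57963}$ ($N = \frac{139595}{-289815} = 139595 \left(- \frac{1}{289815}\right) = - \frac{27919}{57963} \approx -0.48167$)
$o = - \frac{742405126}{106130253}$ ($o = \frac{- \frac{27919}{57963} + 25617}{204877 - 208539} = \frac{1484810252}{57963 \left(-3662\right)} = \frac{1484810252}{57963} \left(- \frac{1}{3662}\right) = - \frac{742405126}{106130253} \approx -6.9952$)
$\frac{1}{o - 765415} = \frac{1}{- \frac{742405126}{106130253} - 765415} = \frac{1}{- \frac{81234430005121}{106130253}} = - \frac{106130253}{81234430005121}$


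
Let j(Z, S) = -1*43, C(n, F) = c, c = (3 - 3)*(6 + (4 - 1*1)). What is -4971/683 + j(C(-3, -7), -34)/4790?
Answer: -23840459/3271570 ≈ -7.2872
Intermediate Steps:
c = 0 (c = 0*(6 + (4 - 1)) = 0*(6 + 3) = 0*9 = 0)
C(n, F) = 0
j(Z, S) = -43
-4971/683 + j(C(-3, -7), -34)/4790 = -4971/683 - 43/4790 = -23840459/3271570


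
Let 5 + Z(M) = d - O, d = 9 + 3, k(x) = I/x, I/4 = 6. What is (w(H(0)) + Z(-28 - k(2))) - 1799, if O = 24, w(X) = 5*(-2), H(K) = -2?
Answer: -1826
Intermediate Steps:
w(X) = -10
I = 24 (I = 4*6 = 24)
k(x) = 24/x
d = 12
Z(M) = -17 (Z(M) = -5 + (12 - 1*24) = -5 + (12 - 24) = -5 - 12 = -17)
(w(H(0)) + Z(-28 - k(2))) - 1799 = (-10 - 17) - 1799 = -27 - 1799 = -1826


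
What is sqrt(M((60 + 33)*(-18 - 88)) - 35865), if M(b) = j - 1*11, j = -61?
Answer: 33*I*sqrt(33) ≈ 189.57*I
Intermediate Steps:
M(b) = -72 (M(b) = -61 - 1*11 = -61 - 11 = -72)
sqrt(M((60 + 33)*(-18 - 88)) - 35865) = sqrt(-72 - 35865) = sqrt(-35937) = 33*I*sqrt(33)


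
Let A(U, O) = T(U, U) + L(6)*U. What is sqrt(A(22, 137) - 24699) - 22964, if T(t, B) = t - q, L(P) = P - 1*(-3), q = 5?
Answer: -22964 + 2*I*sqrt(6121) ≈ -22964.0 + 156.47*I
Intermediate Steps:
L(P) = 3 + P (L(P) = P + 3 = 3 + P)
T(t, B) = -5 + t (T(t, B) = t - 1*5 = t - 5 = -5 + t)
A(U, O) = -5 + 10*U (A(U, O) = (-5 + U) + (3 + 6)*U = (-5 + U) + 9*U = -5 + 10*U)
sqrt(A(22, 137) - 24699) - 22964 = sqrt((-5 + 10*22) - 24699) - 22964 = sqrt((-5 + 220) - 24699) - 22964 = sqrt(215 - 24699) - 22964 = sqrt(-24484) - 22964 = 2*I*sqrt(6121) - 22964 = -22964 + 2*I*sqrt(6121)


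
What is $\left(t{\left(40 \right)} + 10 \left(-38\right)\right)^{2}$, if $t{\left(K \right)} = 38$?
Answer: $116964$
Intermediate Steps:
$\left(t{\left(40 \right)} + 10 \left(-38\right)\right)^{2} = \left(38 + 10 \left(-38\right)\right)^{2} = \left(38 - 380\right)^{2} = \left(-342\right)^{2} = 116964$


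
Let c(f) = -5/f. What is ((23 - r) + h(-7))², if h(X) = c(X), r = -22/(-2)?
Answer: 7921/49 ≈ 161.65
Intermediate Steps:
r = 11 (r = -22*(-½) = 11)
h(X) = -5/X
((23 - r) + h(-7))² = ((23 - 1*11) - 5/(-7))² = ((23 - 11) - 5*(-⅐))² = (12 + 5/7)² = (89/7)² = 7921/49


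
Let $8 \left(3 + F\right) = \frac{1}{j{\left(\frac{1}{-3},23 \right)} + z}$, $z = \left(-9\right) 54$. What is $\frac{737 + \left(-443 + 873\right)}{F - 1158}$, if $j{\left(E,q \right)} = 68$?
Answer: $- \frac{3902448}{3882385} \approx -1.0052$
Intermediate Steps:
$z = -486$
$F = - \frac{10033}{3344}$ ($F = -3 + \frac{1}{8 \left(68 - 486\right)} = -3 + \frac{1}{8 \left(-418\right)} = -3 + \frac{1}{8} \left(- \frac{1}{418}\right) = -3 - \frac{1}{3344} = - \frac{10033}{3344} \approx -3.0003$)
$\frac{737 + \left(-443 + 873\right)}{F - 1158} = \frac{737 + \left(-443 + 873\right)}{- \frac{10033}{3344} - 1158} = \frac{737 + 430}{- \frac{3882385}{3344}} = 1167 \left(- \frac{3344}{3882385}\right) = - \frac{3902448}{3882385}$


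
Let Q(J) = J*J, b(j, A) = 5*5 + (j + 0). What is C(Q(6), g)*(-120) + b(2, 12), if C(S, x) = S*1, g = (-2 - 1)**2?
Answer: -4293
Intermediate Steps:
b(j, A) = 25 + j
g = 9 (g = (-3)**2 = 9)
Q(J) = J**2
C(S, x) = S
C(Q(6), g)*(-120) + b(2, 12) = 6**2*(-120) + (25 + 2) = 36*(-120) + 27 = -4320 + 27 = -4293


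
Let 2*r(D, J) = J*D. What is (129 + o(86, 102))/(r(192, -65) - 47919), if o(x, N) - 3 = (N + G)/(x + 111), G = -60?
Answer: -8682/3556441 ≈ -0.0024412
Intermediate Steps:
r(D, J) = D*J/2 (r(D, J) = (J*D)/2 = (D*J)/2 = D*J/2)
o(x, N) = 3 + (-60 + N)/(111 + x) (o(x, N) = 3 + (N - 60)/(x + 111) = 3 + (-60 + N)/(111 + x))
(129 + o(86, 102))/(r(192, -65) - 47919) = (129 + (273 + 102 + 3*86)/(111 + 86))/((1/2)*192*(-65) - 47919) = (129 + (273 + 102 + 258)/197)/(-6240 - 47919) = (129 + (1/197)*633)/(-54159) = (129 + 633/197)*(-1/54159) = (26046/197)*(-1/54159) = -8682/3556441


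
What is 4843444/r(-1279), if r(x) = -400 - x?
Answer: 4843444/879 ≈ 5510.2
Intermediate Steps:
4843444/r(-1279) = 4843444/(-400 - 1*(-1279)) = 4843444/(-400 + 1279) = 4843444/879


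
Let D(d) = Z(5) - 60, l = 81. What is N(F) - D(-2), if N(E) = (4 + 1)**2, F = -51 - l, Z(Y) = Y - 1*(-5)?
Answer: 75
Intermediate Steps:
Z(Y) = 5 + Y (Z(Y) = Y + 5 = 5 + Y)
D(d) = -50 (D(d) = (5 + 5) - 60 = 10 - 60 = -50)
F = -132 (F = -51 - 1*81 = -51 - 81 = -132)
N(E) = 25 (N(E) = 5**2 = 25)
N(F) - D(-2) = 25 - 1*(-50) = 25 + 50 = 75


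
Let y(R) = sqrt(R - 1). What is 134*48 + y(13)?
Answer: 6432 + 2*sqrt(3) ≈ 6435.5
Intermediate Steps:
y(R) = sqrt(-1 + R)
134*48 + y(13) = 134*48 + sqrt(-1 + 13) = 6432 + sqrt(12) = 6432 + 2*sqrt(3)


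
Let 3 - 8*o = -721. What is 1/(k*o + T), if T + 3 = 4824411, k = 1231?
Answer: 2/9871627 ≈ 2.0260e-7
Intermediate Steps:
o = 181/2 (o = 3/8 - ⅛*(-721) = 3/8 + 721/8 = 181/2 ≈ 90.500)
T = 4824408 (T = -3 + 4824411 = 4824408)
1/(k*o + T) = 1/(1231*(181/2) + 4824408) = 1/(222811/2 + 4824408) = 1/(9871627/2) = 2/9871627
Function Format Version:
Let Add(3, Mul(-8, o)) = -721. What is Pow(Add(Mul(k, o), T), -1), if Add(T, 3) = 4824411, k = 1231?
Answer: Rational(2, 9871627) ≈ 2.0260e-7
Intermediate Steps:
o = Rational(181, 2) (o = Add(Rational(3, 8), Mul(Rational(-1, 8), -721)) = Add(Rational(3, 8), Rational(721, 8)) = Rational(181, 2) ≈ 90.500)
T = 4824408 (T = Add(-3, 4824411) = 4824408)
Pow(Add(Mul(k, o), T), -1) = Pow(Add(Mul(1231, Rational(181, 2)), 4824408), -1) = Pow(Add(Rational(222811, 2), 4824408), -1) = Pow(Rational(9871627, 2), -1) = Rational(2, 9871627)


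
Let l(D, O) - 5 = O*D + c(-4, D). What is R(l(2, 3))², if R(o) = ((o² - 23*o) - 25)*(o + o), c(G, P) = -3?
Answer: 5382400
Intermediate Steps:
l(D, O) = 2 + D*O (l(D, O) = 5 + (O*D - 3) = 5 + (D*O - 3) = 5 + (-3 + D*O) = 2 + D*O)
R(o) = 2*o*(-25 + o² - 23*o) (R(o) = (-25 + o² - 23*o)*(2*o) = 2*o*(-25 + o² - 23*o))
R(l(2, 3))² = (2*(2 + 2*3)*(-25 + (2 + 2*3)² - 23*(2 + 2*3)))² = (2*(2 + 6)*(-25 + (2 + 6)² - 23*(2 + 6)))² = (2*8*(-25 + 8² - 23*8))² = (2*8*(-25 + 64 - 184))² = (2*8*(-145))² = (-2320)² = 5382400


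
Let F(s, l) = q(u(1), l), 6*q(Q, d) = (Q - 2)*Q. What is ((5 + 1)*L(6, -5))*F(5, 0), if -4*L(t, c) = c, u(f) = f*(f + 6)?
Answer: 175/4 ≈ 43.750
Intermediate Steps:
u(f) = f*(6 + f)
q(Q, d) = Q*(-2 + Q)/6 (q(Q, d) = ((Q - 2)*Q)/6 = ((-2 + Q)*Q)/6 = (Q*(-2 + Q))/6 = Q*(-2 + Q)/6)
F(s, l) = 35/6 (F(s, l) = (1*(6 + 1))*(-2 + 1*(6 + 1))/6 = (1*7)*(-2 + 1*7)/6 = (1/6)*7*(-2 + 7) = (1/6)*7*5 = 35/6)
L(t, c) = -c/4
((5 + 1)*L(6, -5))*F(5, 0) = ((5 + 1)*(-1/4*(-5)))*(35/6) = (6*(5/4))*(35/6) = (15/2)*(35/6) = 175/4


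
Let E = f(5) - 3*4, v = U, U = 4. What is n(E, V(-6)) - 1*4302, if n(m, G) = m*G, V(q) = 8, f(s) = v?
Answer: -4366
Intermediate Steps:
v = 4
f(s) = 4
E = -8 (E = 4 - 3*4 = 4 - 12 = -8)
n(m, G) = G*m
n(E, V(-6)) - 1*4302 = 8*(-8) - 1*4302 = -64 - 4302 = -4366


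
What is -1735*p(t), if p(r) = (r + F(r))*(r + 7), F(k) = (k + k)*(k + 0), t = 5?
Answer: -1145100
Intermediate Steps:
F(k) = 2*k² (F(k) = (2*k)*k = 2*k²)
p(r) = (7 + r)*(r + 2*r²) (p(r) = (r + 2*r²)*(r + 7) = (r + 2*r²)*(7 + r) = (7 + r)*(r + 2*r²))
-1735*p(t) = -8675*(7 + 2*5² + 15*5) = -8675*(7 + 2*25 + 75) = -8675*(7 + 50 + 75) = -8675*132 = -1735*660 = -1145100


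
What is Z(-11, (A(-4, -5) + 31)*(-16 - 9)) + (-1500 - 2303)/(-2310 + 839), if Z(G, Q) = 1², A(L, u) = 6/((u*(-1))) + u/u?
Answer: 5274/1471 ≈ 3.5853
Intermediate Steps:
A(L, u) = 1 - 6/u (A(L, u) = 6/((-u)) + 1 = 6*(-1/u) + 1 = -6/u + 1 = 1 - 6/u)
Z(G, Q) = 1
Z(-11, (A(-4, -5) + 31)*(-16 - 9)) + (-1500 - 2303)/(-2310 + 839) = 1 + (-1500 - 2303)/(-2310 + 839) = 1 - 3803/(-1471) = 1 - 3803*(-1/1471) = 1 + 3803/1471 = 5274/1471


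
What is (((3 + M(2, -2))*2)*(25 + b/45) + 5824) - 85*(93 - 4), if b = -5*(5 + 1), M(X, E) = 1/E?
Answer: -4858/3 ≈ -1619.3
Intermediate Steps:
M(X, E) = 1/E
b = -30 (b = -5*6 = -30)
(((3 + M(2, -2))*2)*(25 + b/45) + 5824) - 85*(93 - 4) = (((3 + 1/(-2))*2)*(25 - 30/45) + 5824) - 85*(93 - 4) = (((3 - 1/2)*2)*(25 - 30*1/45) + 5824) - 85*89 = (((5/2)*2)*(25 - 2/3) + 5824) - 7565 = (5*(73/3) + 5824) - 7565 = (365/3 + 5824) - 7565 = 17837/3 - 7565 = -4858/3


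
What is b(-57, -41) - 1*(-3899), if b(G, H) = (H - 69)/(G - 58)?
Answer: 89699/23 ≈ 3900.0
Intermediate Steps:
b(G, H) = (-69 + H)/(-58 + G)
b(-57, -41) - 1*(-3899) = (-69 - 41)/(-58 - 57) - 1*(-3899) = -110/(-115) + 3899 = -1/115*(-110) + 3899 = 22/23 + 3899 = 89699/23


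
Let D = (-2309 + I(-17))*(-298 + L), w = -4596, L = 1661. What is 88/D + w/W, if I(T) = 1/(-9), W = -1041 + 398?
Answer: 65092585440/9106765919 ≈ 7.1477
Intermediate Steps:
W = -643
I(T) = -⅑
D = -28325866/9 (D = (-2309 - ⅑)*(-298 + 1661) = -20782/9*1363 = -28325866/9 ≈ -3.1473e+6)
88/D + w/W = 88/(-28325866/9) - 4596/(-643) = 88*(-9/28325866) - 4596*(-1/643) = -396/14162933 + 4596/643 = 65092585440/9106765919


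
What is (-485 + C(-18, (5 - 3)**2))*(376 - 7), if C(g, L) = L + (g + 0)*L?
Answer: -204057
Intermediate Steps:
C(g, L) = L + L*g (C(g, L) = L + g*L = L + L*g)
(-485 + C(-18, (5 - 3)**2))*(376 - 7) = (-485 + (5 - 3)**2*(1 - 18))*(376 - 7) = (-485 + 2**2*(-17))*369 = (-485 + 4*(-17))*369 = (-485 - 68)*369 = -553*369 = -204057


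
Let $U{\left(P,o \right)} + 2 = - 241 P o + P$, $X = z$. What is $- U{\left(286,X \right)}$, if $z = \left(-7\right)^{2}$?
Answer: $3377090$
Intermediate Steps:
$z = 49$
$X = 49$
$U{\left(P,o \right)} = -2 + P - 241 P o$ ($U{\left(P,o \right)} = -2 + \left(- 241 P o + P\right) = -2 - \left(- P + 241 P o\right) = -2 + P - 241 P o$)
$- U{\left(286,X \right)} = - (-2 + 286 - 68926 \cdot 49) = - (-2 + 286 - 3377374) = \left(-1\right) \left(-3377090\right) = 3377090$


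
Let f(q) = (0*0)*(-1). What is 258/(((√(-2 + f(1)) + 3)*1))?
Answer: 774/11 - 258*I*√2/11 ≈ 70.364 - 33.17*I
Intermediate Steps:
f(q) = 0 (f(q) = 0*(-1) = 0)
258/(((√(-2 + f(1)) + 3)*1)) = 258/(((√(-2 + 0) + 3)*1)) = 258/(((√(-2) + 3)*1)) = 258/(((I*√2 + 3)*1)) = 258/(((3 + I*√2)*1)) = 258/(3 + I*√2)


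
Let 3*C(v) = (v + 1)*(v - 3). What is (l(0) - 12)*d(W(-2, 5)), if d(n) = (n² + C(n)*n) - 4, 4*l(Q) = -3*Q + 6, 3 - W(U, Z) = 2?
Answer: 91/2 ≈ 45.500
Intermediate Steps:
W(U, Z) = 1 (W(U, Z) = 3 - 1*2 = 3 - 2 = 1)
l(Q) = 3/2 - 3*Q/4 (l(Q) = (-3*Q + 6)/4 = (6 - 3*Q)/4 = 3/2 - 3*Q/4)
C(v) = (1 + v)*(-3 + v)/3 (C(v) = ((v + 1)*(v - 3))/3 = ((1 + v)*(-3 + v))/3 = (1 + v)*(-3 + v)/3)
d(n) = -4 + n² + n*(-1 - 2*n/3 + n²/3) (d(n) = (n² + (-1 - 2*n/3 + n²/3)*n) - 4 = (n² + n*(-1 - 2*n/3 + n²/3)) - 4 = -4 + n² + n*(-1 - 2*n/3 + n²/3))
(l(0) - 12)*d(W(-2, 5)) = ((3/2 - ¾*0) - 12)*(-4 - 1*1 + (⅓)*1² + (⅓)*1³) = ((3/2 + 0) - 12)*(-4 - 1 + (⅓)*1 + (⅓)*1) = (3/2 - 12)*(-4 - 1 + ⅓ + ⅓) = -21/2*(-13/3) = 91/2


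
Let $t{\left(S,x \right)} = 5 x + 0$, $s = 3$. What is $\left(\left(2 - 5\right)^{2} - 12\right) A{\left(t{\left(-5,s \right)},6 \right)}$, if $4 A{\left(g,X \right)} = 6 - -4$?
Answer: $- \frac{15}{2} \approx -7.5$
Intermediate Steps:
$t{\left(S,x \right)} = 5 x$
$A{\left(g,X \right)} = \frac{5}{2}$ ($A{\left(g,X \right)} = \frac{6 - -4}{4} = \frac{6 + 4}{4} = \frac{1}{4} \cdot 10 = \frac{5}{2}$)
$\left(\left(2 - 5\right)^{2} - 12\right) A{\left(t{\left(-5,s \right)},6 \right)} = \left(\left(2 - 5\right)^{2} - 12\right) \frac{5}{2} = \left(\left(-3\right)^{2} - 12\right) \frac{5}{2} = \left(9 - 12\right) \frac{5}{2} = \left(-3\right) \frac{5}{2} = - \frac{15}{2}$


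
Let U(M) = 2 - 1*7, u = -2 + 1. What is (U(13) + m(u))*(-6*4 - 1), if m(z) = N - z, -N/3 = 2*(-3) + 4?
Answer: -50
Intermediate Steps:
u = -1
N = 6 (N = -3*(2*(-3) + 4) = -3*(-6 + 4) = -3*(-2) = 6)
m(z) = 6 - z
U(M) = -5 (U(M) = 2 - 7 = -5)
(U(13) + m(u))*(-6*4 - 1) = (-5 + (6 - 1*(-1)))*(-6*4 - 1) = (-5 + (6 + 1))*(-24 - 1) = (-5 + 7)*(-25) = 2*(-25) = -50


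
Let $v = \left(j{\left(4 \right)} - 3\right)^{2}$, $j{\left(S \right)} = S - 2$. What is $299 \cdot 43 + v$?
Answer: $12858$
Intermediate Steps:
$j{\left(S \right)} = -2 + S$
$v = 1$ ($v = \left(\left(-2 + 4\right) - 3\right)^{2} = \left(2 - 3\right)^{2} = \left(-1\right)^{2} = 1$)
$299 \cdot 43 + v = 299 \cdot 43 + 1 = 12857 + 1 = 12858$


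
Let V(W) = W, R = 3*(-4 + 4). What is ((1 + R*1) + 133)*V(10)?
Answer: 1340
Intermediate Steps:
R = 0 (R = 3*0 = 0)
((1 + R*1) + 133)*V(10) = ((1 + 0*1) + 133)*10 = ((1 + 0) + 133)*10 = (1 + 133)*10 = 134*10 = 1340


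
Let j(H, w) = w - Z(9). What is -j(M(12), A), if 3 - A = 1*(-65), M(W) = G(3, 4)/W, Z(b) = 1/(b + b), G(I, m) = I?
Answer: -1223/18 ≈ -67.944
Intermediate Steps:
Z(b) = 1/(2*b)
M(W) = 3/W
A = 68 (A = 3 - (-65) = 3 - 1*(-65) = 3 + 65 = 68)
j(H, w) = -1/18 + w (j(H, w) = w - 1/(2*9) = w - 1*1/18 = w - 1/18 = -1/18 + w)
-j(M(12), A) = -(-1/18 + 68) = -1*1223/18 = -1223/18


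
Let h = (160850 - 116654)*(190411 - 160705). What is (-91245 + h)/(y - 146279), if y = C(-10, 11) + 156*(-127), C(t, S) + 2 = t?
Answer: -1312795131/166103 ≈ -7903.5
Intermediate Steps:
C(t, S) = -2 + t
y = -19824 (y = (-2 - 10) + 156*(-127) = -12 - 19812 = -19824)
h = 1312886376 (h = 44196*29706 = 1312886376)
(-91245 + h)/(y - 146279) = (-91245 + 1312886376)/(-19824 - 146279) = 1312795131/(-166103) = 1312795131*(-1/166103) = -1312795131/166103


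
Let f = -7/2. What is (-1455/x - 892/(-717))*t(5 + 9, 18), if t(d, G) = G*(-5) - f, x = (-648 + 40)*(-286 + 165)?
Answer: -11172239833/105496512 ≈ -105.90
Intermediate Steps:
f = -7/2 (f = -7*1/2 = -7/2 ≈ -3.5000)
x = 73568 (x = -608*(-121) = 73568)
t(d, G) = 7/2 - 5*G (t(d, G) = G*(-5) - 1*(-7/2) = -5*G + 7/2 = 7/2 - 5*G)
(-1455/x - 892/(-717))*t(5 + 9, 18) = (-1455/73568 - 892/(-717))*(7/2 - 5*18) = (-1455*1/73568 - 892*(-1/717))*(7/2 - 90) = (-1455/73568 + 892/717)*(-173/2) = (64579421/52748256)*(-173/2) = -11172239833/105496512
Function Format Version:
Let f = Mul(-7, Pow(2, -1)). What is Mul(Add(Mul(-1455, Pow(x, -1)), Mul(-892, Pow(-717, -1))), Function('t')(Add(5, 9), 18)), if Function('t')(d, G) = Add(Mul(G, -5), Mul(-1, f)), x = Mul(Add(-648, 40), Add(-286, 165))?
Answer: Rational(-11172239833, 105496512) ≈ -105.90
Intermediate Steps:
f = Rational(-7, 2) (f = Mul(-7, Rational(1, 2)) = Rational(-7, 2) ≈ -3.5000)
x = 73568 (x = Mul(-608, -121) = 73568)
Function('t')(d, G) = Add(Rational(7, 2), Mul(-5, G)) (Function('t')(d, G) = Add(Mul(G, -5), Mul(-1, Rational(-7, 2))) = Add(Mul(-5, G), Rational(7, 2)) = Add(Rational(7, 2), Mul(-5, G)))
Mul(Add(Mul(-1455, Pow(x, -1)), Mul(-892, Pow(-717, -1))), Function('t')(Add(5, 9), 18)) = Mul(Add(Mul(-1455, Pow(73568, -1)), Mul(-892, Pow(-717, -1))), Add(Rational(7, 2), Mul(-5, 18))) = Mul(Add(Mul(-1455, Rational(1, 73568)), Mul(-892, Rational(-1, 717))), Add(Rational(7, 2), -90)) = Mul(Add(Rational(-1455, 73568), Rational(892, 717)), Rational(-173, 2)) = Mul(Rational(64579421, 52748256), Rational(-173, 2)) = Rational(-11172239833, 105496512)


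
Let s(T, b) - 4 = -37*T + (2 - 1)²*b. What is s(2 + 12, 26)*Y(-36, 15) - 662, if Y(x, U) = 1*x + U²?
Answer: -92894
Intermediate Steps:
Y(x, U) = x + U²
s(T, b) = 4 + b - 37*T (s(T, b) = 4 + (-37*T + (2 - 1)²*b) = 4 + (-37*T + 1²*b) = 4 + (-37*T + 1*b) = 4 + (-37*T + b) = 4 + (b - 37*T) = 4 + b - 37*T)
s(2 + 12, 26)*Y(-36, 15) - 662 = (4 + 26 - 37*(2 + 12))*(-36 + 15²) - 662 = (4 + 26 - 37*14)*(-36 + 225) - 662 = (4 + 26 - 518)*189 - 662 = -488*189 - 662 = -92232 - 662 = -92894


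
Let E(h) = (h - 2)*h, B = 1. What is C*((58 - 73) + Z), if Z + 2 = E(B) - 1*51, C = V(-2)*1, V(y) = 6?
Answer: -414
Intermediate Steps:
E(h) = h*(-2 + h) (E(h) = (-2 + h)*h = h*(-2 + h))
C = 6 (C = 6*1 = 6)
Z = -54 (Z = -2 + (1*(-2 + 1) - 1*51) = -2 + (1*(-1) - 51) = -2 + (-1 - 51) = -2 - 52 = -54)
C*((58 - 73) + Z) = 6*((58 - 73) - 54) = 6*(-15 - 54) = 6*(-69) = -414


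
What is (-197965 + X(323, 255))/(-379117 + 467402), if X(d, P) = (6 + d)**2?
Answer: -89724/88285 ≈ -1.0163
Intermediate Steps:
(-197965 + X(323, 255))/(-379117 + 467402) = (-197965 + (6 + 323)**2)/(-379117 + 467402) = (-197965 + 329**2)/88285 = (-197965 + 108241)*(1/88285) = -89724*1/88285 = -89724/88285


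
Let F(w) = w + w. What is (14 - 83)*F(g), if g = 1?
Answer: -138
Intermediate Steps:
F(w) = 2*w
(14 - 83)*F(g) = (14 - 83)*(2*1) = -69*2 = -138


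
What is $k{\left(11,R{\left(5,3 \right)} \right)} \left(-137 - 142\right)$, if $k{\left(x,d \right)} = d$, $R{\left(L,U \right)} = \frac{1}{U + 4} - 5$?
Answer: $\frac{9486}{7} \approx 1355.1$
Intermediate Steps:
$R{\left(L,U \right)} = -5 + \frac{1}{4 + U}$ ($R{\left(L,U \right)} = \frac{1}{4 + U} - 5 = -5 + \frac{1}{4 + U}$)
$k{\left(11,R{\left(5,3 \right)} \right)} \left(-137 - 142\right) = \frac{-19 - 15}{4 + 3} \left(-137 - 142\right) = \frac{-19 - 15}{7} \left(-279\right) = \frac{1}{7} \left(-34\right) \left(-279\right) = \left(- \frac{34}{7}\right) \left(-279\right) = \frac{9486}{7}$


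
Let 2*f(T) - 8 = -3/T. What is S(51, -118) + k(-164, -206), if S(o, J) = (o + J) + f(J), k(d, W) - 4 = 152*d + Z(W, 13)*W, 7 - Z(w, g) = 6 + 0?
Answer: -5945545/236 ≈ -25193.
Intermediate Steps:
Z(w, g) = 1 (Z(w, g) = 7 - (6 + 0) = 7 - 1*6 = 7 - 6 = 1)
f(T) = 4 - 3/(2*T) (f(T) = 4 + (-3/T)/2 = 4 - 3/(2*T))
k(d, W) = 4 + W + 152*d (k(d, W) = 4 + (152*d + 1*W) = 4 + (152*d + W) = 4 + (W + 152*d) = 4 + W + 152*d)
S(o, J) = 4 + J + o - 3/(2*J) (S(o, J) = (o + J) + (4 - 3/(2*J)) = (J + o) + (4 - 3/(2*J)) = 4 + J + o - 3/(2*J))
S(51, -118) + k(-164, -206) = (4 - 118 + 51 - 3/2/(-118)) + (4 - 206 + 152*(-164)) = (4 - 118 + 51 - 3/2*(-1/118)) + (4 - 206 - 24928) = (4 - 118 + 51 + 3/236) - 25130 = -14865/236 - 25130 = -5945545/236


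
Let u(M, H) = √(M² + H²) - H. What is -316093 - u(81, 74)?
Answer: -316019 - √12037 ≈ -3.1613e+5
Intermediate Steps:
u(M, H) = √(H² + M²) - H
-316093 - u(81, 74) = -316093 - (√(74² + 81²) - 1*74) = -316093 - (√(5476 + 6561) - 74) = -316093 - (√12037 - 74) = -316093 - (-74 + √12037) = -316093 + (74 - √12037) = -316019 - √12037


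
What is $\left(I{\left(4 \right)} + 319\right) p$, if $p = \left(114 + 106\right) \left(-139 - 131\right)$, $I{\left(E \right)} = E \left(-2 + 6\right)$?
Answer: $-19899000$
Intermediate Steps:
$I{\left(E \right)} = 4 E$ ($I{\left(E \right)} = E 4 = 4 E$)
$p = -59400$ ($p = 220 \left(-270\right) = -59400$)
$\left(I{\left(4 \right)} + 319\right) p = \left(4 \cdot 4 + 319\right) \left(-59400\right) = \left(16 + 319\right) \left(-59400\right) = 335 \left(-59400\right) = -19899000$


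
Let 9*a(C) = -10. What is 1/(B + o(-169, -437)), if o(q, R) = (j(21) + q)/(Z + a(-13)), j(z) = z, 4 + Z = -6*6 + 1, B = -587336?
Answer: -361/212026964 ≈ -1.7026e-6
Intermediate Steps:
a(C) = -10/9 (a(C) = (⅑)*(-10) = -10/9)
Z = -39 (Z = -4 + (-6*6 + 1) = -4 + (-36 + 1) = -4 - 35 = -39)
o(q, R) = -189/361 - 9*q/361 (o(q, R) = (21 + q)/(-39 - 10/9) = (21 + q)/(-361/9) = (21 + q)*(-9/361) = -189/361 - 9*q/361)
1/(B + o(-169, -437)) = 1/(-587336 + (-189/361 - 9/361*(-169))) = 1/(-587336 + (-189/361 + 1521/361)) = 1/(-587336 + 1332/361) = 1/(-212026964/361) = -361/212026964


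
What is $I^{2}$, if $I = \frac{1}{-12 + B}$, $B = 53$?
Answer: $\frac{1}{1681} \approx 0.00059488$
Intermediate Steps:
$I = \frac{1}{41}$ ($I = \frac{1}{-12 + 53} = \frac{1}{41} \approx 0.02439$)
$I^{2} = \left(\frac{1}{41}\right)^{2} = \frac{1}{1681}$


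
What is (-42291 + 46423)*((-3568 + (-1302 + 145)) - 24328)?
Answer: -120046996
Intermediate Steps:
(-42291 + 46423)*((-3568 + (-1302 + 145)) - 24328) = 4132*((-3568 - 1157) - 24328) = 4132*(-4725 - 24328) = 4132*(-29053) = -120046996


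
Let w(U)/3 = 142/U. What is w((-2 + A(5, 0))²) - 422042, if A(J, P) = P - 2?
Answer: -3376123/8 ≈ -4.2202e+5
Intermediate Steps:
A(J, P) = -2 + P
w(U) = 426/U (w(U) = 3*(142/U) = 426/U)
w((-2 + A(5, 0))²) - 422042 = 426/((-2 + (-2 + 0))²) - 422042 = 426/((-2 - 2)²) - 422042 = 426/((-4)²) - 422042 = 426/16 - 422042 = 426*(1/16) - 422042 = 213/8 - 422042 = -3376123/8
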